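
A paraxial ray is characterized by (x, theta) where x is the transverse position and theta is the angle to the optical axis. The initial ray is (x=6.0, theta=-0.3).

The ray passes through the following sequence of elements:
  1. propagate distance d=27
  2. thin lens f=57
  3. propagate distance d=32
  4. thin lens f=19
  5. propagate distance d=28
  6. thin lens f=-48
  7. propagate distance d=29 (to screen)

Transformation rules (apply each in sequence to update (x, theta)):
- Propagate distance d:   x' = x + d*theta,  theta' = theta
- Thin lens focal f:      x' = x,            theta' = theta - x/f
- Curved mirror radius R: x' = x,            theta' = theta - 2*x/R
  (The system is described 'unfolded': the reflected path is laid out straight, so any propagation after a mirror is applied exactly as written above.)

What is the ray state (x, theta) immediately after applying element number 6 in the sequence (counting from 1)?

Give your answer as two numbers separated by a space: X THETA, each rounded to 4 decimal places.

Initial: x=6.0000 theta=-0.3000
After 1 (propagate distance d=27): x=-2.1000 theta=-0.3000
After 2 (thin lens f=57): x=-2.1000 theta=-5/19 (≈-0.2632)
After 3 (propagate distance d=32): x=-1999/190 (≈-10.5211) theta=-5/19 (≈-0.2632)
After 4 (thin lens f=19): x=-1999/190 (≈-10.5211) theta=1049/3610 (≈0.2906)
After 5 (propagate distance d=28): x=-8609/3610 (≈-2.3848) theta=1049/3610 (≈0.2906)
After 6 (thin lens f=-48): x=-8609/3610 (≈-2.3848) theta=2197/9120 (≈0.2409)
Rounded to 4 decimal places: x = -2.3848, theta = 0.2409

Answer: -2.3848 0.2409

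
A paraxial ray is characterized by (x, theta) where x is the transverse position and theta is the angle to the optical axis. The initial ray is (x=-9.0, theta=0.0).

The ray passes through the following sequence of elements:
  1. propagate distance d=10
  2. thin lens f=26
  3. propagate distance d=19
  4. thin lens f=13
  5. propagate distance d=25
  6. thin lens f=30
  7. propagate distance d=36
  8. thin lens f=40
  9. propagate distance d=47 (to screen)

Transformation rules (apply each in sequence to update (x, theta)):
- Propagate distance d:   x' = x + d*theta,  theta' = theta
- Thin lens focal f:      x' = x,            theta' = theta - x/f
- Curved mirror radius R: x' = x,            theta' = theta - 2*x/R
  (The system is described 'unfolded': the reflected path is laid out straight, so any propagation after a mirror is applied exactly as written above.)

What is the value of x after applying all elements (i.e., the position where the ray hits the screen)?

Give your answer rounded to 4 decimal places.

Answer: 4.9939

Derivation:
Initial: x=-9.0000 theta=0.0000
After 1 (propagate distance d=10): x=-9.0000 theta=0.0000
After 2 (thin lens f=26): x=-9.0000 theta=9/26 (≈0.3462)
After 3 (propagate distance d=19): x=-63/26 (≈-2.4231) theta=9/26 (≈0.3462)
After 4 (thin lens f=13): x=-63/26 (≈-2.4231) theta=90/169 (≈0.5325)
After 5 (propagate distance d=25): x=3681/338 (≈10.8905) theta=90/169 (≈0.5325)
After 6 (thin lens f=30): x=3681/338 (≈10.8905) theta=573/3380 (≈0.1695)
After 7 (propagate distance d=36): x=28719/1690 (≈16.9935) theta=573/3380 (≈0.1695)
After 8 (thin lens f=40): x=28719/1690 (≈16.9935) theta=-17259/67600 (≈-0.2553)
After 9 (propagate distance d=47 (to screen)): x=337587/67600 (≈4.9939) theta=-17259/67600 (≈-0.2553)
Rounded to 4 decimal places: x = 4.9939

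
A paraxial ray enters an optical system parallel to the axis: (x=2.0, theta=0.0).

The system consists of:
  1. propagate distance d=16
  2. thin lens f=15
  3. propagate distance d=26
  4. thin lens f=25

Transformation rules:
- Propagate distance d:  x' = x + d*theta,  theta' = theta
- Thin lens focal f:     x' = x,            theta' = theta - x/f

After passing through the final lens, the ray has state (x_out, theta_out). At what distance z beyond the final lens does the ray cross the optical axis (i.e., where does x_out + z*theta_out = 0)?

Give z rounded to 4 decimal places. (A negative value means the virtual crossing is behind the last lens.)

Answer: -19.6429

Derivation:
Initial: x=2.0000 theta=0.0000
After 1 (propagate distance d=16): x=2.0000 theta=0.0000
After 2 (thin lens f=15): x=2.0000 theta=-2/15 (≈-0.1333)
After 3 (propagate distance d=26): x=-22/15 (≈-1.4667) theta=-2/15 (≈-0.1333)
After 4 (thin lens f=25): x=-22/15 (≈-1.4667) theta=-28/375 (≈-0.0747)
z_focus = -x_out/theta_out = -(-22/15)/(-28/375) = -275/14 ≈ -19.6429
Rounded to 4 decimal places: z = -19.6429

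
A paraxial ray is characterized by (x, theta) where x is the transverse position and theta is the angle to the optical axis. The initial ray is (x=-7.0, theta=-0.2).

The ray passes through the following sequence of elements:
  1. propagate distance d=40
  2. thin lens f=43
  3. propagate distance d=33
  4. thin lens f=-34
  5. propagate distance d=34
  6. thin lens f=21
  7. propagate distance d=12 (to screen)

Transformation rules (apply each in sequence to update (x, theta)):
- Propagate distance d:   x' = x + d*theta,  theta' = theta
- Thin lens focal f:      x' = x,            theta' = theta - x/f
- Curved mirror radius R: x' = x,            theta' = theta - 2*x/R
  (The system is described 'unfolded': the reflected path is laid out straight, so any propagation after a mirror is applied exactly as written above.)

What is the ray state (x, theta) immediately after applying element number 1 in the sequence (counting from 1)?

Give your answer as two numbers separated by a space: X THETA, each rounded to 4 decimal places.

Initial: x=-7.0000 theta=-0.2000
After 1 (propagate distance d=40): x=-15.0000 theta=-0.2000
Rounded to 4 decimal places: x = -15.0000, theta = -0.2000

Answer: -15.0000 -0.2000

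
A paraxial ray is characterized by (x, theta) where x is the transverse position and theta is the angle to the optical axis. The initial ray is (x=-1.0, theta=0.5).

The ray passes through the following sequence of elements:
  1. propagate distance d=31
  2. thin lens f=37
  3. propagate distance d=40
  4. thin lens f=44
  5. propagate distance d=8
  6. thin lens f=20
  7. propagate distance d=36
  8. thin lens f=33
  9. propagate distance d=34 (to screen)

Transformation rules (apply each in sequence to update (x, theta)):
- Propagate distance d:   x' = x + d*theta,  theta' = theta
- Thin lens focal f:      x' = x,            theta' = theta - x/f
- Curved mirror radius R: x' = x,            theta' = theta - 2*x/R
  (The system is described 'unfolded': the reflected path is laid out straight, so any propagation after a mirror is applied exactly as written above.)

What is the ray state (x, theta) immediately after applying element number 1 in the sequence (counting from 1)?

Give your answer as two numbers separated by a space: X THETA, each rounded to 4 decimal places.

Answer: 14.5000 0.5000

Derivation:
Initial: x=-1.0000 theta=0.5000
After 1 (propagate distance d=31): x=14.5000 theta=0.5000
Rounded to 4 decimal places: x = 14.5000, theta = 0.5000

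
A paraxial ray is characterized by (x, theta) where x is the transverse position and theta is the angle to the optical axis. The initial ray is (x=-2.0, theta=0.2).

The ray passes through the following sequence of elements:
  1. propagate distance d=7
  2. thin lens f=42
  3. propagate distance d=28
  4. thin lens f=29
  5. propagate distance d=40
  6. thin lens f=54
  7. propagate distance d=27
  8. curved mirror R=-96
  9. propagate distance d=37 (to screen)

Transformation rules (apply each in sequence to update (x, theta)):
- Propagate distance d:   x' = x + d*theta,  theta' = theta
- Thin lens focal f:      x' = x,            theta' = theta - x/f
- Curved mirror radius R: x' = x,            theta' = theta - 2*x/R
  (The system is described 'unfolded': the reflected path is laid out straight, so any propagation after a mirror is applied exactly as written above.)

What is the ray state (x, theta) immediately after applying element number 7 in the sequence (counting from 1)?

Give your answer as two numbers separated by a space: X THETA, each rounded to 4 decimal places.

Initial: x=-2.0000 theta=0.2000
After 1 (propagate distance d=7): x=-0.6000 theta=0.2000
After 2 (thin lens f=42): x=-0.6000 theta=3/14 (≈0.2143)
After 3 (propagate distance d=28): x=5.4000 theta=3/14 (≈0.2143)
After 4 (thin lens f=29): x=5.4000 theta=57/2030 (≈0.0281)
After 5 (propagate distance d=40): x=6621/1015 (≈6.5232) theta=57/2030 (≈0.0281)
After 6 (thin lens f=54): x=6621/1015 (≈6.5232) theta=-121/1305 (≈-0.0927)
After 7 (propagate distance d=27): x=816/203 (≈4.0197) theta=-121/1305 (≈-0.0927)
Rounded to 4 decimal places: x = 4.0197, theta = -0.0927

Answer: 4.0197 -0.0927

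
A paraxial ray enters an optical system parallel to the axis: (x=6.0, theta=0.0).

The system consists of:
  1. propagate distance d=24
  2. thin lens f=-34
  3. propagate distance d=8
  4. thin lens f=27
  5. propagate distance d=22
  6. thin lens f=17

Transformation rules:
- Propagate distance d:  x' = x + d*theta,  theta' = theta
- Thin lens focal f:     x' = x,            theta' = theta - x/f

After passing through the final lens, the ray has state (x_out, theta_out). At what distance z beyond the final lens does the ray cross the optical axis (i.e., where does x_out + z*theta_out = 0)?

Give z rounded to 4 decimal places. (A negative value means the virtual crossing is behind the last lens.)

Answer: 12.9065

Derivation:
Initial: x=6.0000 theta=0.0000
After 1 (propagate distance d=24): x=6.0000 theta=0.0000
After 2 (thin lens f=-34): x=6.0000 theta=3/17 (≈0.1765)
After 3 (propagate distance d=8): x=126/17 (≈7.4118) theta=3/17 (≈0.1765)
After 4 (thin lens f=27): x=126/17 (≈7.4118) theta=-5/51 (≈-0.0980)
After 5 (propagate distance d=22): x=268/51 (≈5.2549) theta=-5/51 (≈-0.0980)
After 6 (thin lens f=17): x=268/51 (≈5.2549) theta=-353/867 (≈-0.4072)
z_focus = -x_out/theta_out = -(268/51)/(-353/867) = 4556/353 ≈ 12.9065
Rounded to 4 decimal places: z = 12.9065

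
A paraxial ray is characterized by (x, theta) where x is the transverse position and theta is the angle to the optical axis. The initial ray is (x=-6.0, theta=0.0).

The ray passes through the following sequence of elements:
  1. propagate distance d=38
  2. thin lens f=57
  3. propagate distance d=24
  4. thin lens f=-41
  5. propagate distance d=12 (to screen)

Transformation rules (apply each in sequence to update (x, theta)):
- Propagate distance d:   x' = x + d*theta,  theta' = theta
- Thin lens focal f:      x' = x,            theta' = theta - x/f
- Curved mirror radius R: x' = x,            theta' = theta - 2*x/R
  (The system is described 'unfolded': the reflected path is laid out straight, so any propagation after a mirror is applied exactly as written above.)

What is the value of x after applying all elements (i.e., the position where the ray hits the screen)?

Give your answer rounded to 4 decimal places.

Initial: x=-6.0000 theta=0.0000
After 1 (propagate distance d=38): x=-6.0000 theta=0.0000
After 2 (thin lens f=57): x=-6.0000 theta=2/19 (≈0.1053)
After 3 (propagate distance d=24): x=-66/19 (≈-3.4737) theta=2/19 (≈0.1053)
After 4 (thin lens f=-41): x=-66/19 (≈-3.4737) theta=16/779 (≈0.0205)
After 5 (propagate distance d=12 (to screen)): x=-2514/779 (≈-3.2272) theta=16/779 (≈0.0205)
Rounded to 4 decimal places: x = -3.2272

Answer: -3.2272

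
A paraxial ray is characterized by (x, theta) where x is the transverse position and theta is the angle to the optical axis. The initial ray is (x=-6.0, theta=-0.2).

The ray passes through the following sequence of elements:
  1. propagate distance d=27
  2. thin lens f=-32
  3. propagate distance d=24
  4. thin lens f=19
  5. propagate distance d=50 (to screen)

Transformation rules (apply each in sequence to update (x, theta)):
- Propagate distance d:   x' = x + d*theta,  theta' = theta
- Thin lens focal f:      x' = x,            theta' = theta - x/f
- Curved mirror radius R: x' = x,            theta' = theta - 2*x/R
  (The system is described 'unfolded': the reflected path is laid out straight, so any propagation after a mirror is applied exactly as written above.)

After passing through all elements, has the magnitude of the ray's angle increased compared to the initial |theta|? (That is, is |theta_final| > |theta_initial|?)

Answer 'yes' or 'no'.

Initial: x=-6.0000 theta=-0.2000
After 1 (propagate distance d=27): x=-11.4000 theta=-0.2000
After 2 (thin lens f=-32): x=-11.4000 theta=-89/160 (≈-0.5563)
After 3 (propagate distance d=24): x=-24.7500 theta=-89/160 (≈-0.5563)
After 4 (thin lens f=19): x=-24.7500 theta=2269/3040 (≈0.7464)
After 5 (propagate distance d=50 (to screen)): x=3821/304 (≈12.5691) theta=2269/3040 (≈0.7464)
|theta_initial|=0.2000 |theta_final|=2269/3040 (≈0.7464) -> increased

Answer: yes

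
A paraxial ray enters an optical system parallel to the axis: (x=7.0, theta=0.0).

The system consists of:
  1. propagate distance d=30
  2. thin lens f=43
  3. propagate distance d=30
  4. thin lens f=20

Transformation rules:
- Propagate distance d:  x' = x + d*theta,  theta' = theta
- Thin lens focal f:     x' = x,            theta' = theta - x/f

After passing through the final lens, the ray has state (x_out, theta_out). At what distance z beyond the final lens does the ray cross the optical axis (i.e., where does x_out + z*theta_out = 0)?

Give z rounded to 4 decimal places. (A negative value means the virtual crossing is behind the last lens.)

Answer: 7.8788

Derivation:
Initial: x=7.0000 theta=0.0000
After 1 (propagate distance d=30): x=7.0000 theta=0.0000
After 2 (thin lens f=43): x=7.0000 theta=-7/43 (≈-0.1628)
After 3 (propagate distance d=30): x=91/43 (≈2.1163) theta=-7/43 (≈-0.1628)
After 4 (thin lens f=20): x=91/43 (≈2.1163) theta=-231/860 (≈-0.2686)
z_focus = -x_out/theta_out = -(91/43)/(-231/860) = 260/33 ≈ 7.8788
Rounded to 4 decimal places: z = 7.8788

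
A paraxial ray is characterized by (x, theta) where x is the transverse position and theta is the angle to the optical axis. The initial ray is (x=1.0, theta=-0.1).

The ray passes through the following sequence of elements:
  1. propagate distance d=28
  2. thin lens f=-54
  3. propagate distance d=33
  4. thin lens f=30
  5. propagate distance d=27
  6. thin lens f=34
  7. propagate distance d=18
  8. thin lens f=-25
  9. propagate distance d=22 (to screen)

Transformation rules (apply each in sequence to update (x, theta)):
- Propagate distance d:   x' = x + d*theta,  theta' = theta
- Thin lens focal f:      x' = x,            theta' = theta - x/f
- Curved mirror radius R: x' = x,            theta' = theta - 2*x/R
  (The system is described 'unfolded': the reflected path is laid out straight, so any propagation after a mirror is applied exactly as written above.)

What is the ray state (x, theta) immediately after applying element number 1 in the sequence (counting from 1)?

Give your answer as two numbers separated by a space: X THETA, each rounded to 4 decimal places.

Initial: x=1.0000 theta=-0.1000
After 1 (propagate distance d=28): x=-1.8000 theta=-0.1000
Rounded to 4 decimal places: x = -1.8000, theta = -0.1000

Answer: -1.8000 -0.1000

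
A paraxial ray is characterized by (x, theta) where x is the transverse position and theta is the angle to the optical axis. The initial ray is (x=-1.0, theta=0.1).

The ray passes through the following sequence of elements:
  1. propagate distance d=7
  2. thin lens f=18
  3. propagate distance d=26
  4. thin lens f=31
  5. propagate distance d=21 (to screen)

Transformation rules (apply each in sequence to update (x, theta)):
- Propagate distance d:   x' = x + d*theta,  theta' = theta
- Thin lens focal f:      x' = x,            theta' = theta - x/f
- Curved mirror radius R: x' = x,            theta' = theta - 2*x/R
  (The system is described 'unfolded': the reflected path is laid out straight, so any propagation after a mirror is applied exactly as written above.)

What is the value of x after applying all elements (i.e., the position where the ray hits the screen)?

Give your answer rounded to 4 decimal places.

Answer: 3.3317

Derivation:
Initial: x=-1.0000 theta=0.1000
After 1 (propagate distance d=7): x=-0.3000 theta=0.1000
After 2 (thin lens f=18): x=-0.3000 theta=7/60 (≈0.1167)
After 3 (propagate distance d=26): x=41/15 (≈2.7333) theta=7/60 (≈0.1167)
After 4 (thin lens f=31): x=41/15 (≈2.7333) theta=53/1860 (≈0.0285)
After 5 (propagate distance d=21 (to screen)): x=6197/1860 (≈3.3317) theta=53/1860 (≈0.0285)
Rounded to 4 decimal places: x = 3.3317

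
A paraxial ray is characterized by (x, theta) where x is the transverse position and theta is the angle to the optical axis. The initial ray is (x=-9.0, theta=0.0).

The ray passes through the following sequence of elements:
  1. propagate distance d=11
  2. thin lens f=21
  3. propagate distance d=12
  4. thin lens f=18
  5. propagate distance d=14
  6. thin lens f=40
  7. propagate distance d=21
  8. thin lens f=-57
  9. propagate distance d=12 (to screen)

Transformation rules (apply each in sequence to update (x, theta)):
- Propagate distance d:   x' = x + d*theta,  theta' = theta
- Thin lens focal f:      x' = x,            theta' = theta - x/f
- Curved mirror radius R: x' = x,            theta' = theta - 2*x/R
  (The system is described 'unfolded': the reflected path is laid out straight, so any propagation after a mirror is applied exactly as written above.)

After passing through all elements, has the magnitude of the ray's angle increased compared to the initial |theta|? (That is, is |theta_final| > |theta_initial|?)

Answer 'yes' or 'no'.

Answer: yes

Derivation:
Initial: x=-9.0000 theta=0.0000
After 1 (propagate distance d=11): x=-9.0000 theta=0.0000
After 2 (thin lens f=21): x=-9.0000 theta=3/7 (≈0.4286)
After 3 (propagate distance d=12): x=-27/7 (≈-3.8571) theta=3/7 (≈0.4286)
After 4 (thin lens f=18): x=-27/7 (≈-3.8571) theta=9/14 (≈0.6429)
After 5 (propagate distance d=14): x=36/7 (≈5.1429) theta=9/14 (≈0.6429)
After 6 (thin lens f=40): x=36/7 (≈5.1429) theta=18/35 (≈0.5143)
After 7 (propagate distance d=21): x=558/35 (≈15.9429) theta=18/35 (≈0.5143)
After 8 (thin lens f=-57): x=558/35 (≈15.9429) theta=528/665 (≈0.7940)
After 9 (propagate distance d=12 (to screen)): x=16938/665 (≈25.4707) theta=528/665 (≈0.7940)
|theta_initial|=0.0000 |theta_final|=528/665 (≈0.7940) -> increased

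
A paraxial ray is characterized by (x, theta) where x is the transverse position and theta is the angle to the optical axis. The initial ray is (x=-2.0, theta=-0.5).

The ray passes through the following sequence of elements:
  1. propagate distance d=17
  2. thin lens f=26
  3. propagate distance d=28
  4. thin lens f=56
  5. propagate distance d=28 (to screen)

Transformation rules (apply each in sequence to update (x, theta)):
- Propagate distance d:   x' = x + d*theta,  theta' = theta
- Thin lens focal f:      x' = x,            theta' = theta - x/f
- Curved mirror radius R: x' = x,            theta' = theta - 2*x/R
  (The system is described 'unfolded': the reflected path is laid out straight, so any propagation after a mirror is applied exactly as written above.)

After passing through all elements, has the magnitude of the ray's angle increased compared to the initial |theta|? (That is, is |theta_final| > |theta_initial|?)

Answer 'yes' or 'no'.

Answer: no

Derivation:
Initial: x=-2.0000 theta=-0.5000
After 1 (propagate distance d=17): x=-10.5000 theta=-0.5000
After 2 (thin lens f=26): x=-10.5000 theta=-5/52 (≈-0.0962)
After 3 (propagate distance d=28): x=-343/26 (≈-13.1923) theta=-5/52 (≈-0.0962)
After 4 (thin lens f=56): x=-343/26 (≈-13.1923) theta=29/208 (≈0.1394)
After 5 (propagate distance d=28 (to screen)): x=-483/52 (≈-9.2885) theta=29/208 (≈0.1394)
|theta_initial|=0.5000 |theta_final|=29/208 (≈0.1394) -> not increased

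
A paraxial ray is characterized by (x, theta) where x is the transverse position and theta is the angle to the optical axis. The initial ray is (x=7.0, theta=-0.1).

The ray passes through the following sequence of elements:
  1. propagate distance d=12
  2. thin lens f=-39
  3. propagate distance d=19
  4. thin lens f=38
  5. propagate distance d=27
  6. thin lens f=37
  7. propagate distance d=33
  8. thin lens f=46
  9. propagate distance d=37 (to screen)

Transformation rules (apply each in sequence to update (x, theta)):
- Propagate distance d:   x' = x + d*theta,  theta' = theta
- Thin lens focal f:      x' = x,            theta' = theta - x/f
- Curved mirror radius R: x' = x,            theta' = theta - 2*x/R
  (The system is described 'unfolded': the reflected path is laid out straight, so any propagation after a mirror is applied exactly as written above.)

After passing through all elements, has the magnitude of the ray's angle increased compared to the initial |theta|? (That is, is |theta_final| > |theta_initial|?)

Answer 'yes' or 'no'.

Initial: x=7.0000 theta=-0.1000
After 1 (propagate distance d=12): x=5.8000 theta=-0.1000
After 2 (thin lens f=-39): x=5.8000 theta=19/390 (≈0.0487)
After 3 (propagate distance d=19): x=2623/390 (≈6.7256) theta=19/390 (≈0.0487)
After 4 (thin lens f=38): x=2623/390 (≈6.7256) theta=-1901/14820 (≈-0.1283)
After 5 (propagate distance d=27): x=3719/1140 (≈3.2623) theta=-1901/14820 (≈-0.1283)
After 6 (thin lens f=37): x=3719/1140 (≈3.2623) theta=-29671/137085 (≈-0.2164)
After 7 (propagate distance d=33): x=-2127733/548340 (≈-3.8803) theta=-29671/137085 (≈-0.2164)
After 8 (thin lens f=46): x=-2127733/548340 (≈-3.8803) theta=-85429/646760 (≈-0.1321)
After 9 (propagate distance d=37 (to screen)): x=-44229953/5044728 (≈-8.7676) theta=-85429/646760 (≈-0.1321)
|theta_initial|=0.1000 |theta_final|=85429/646760 (≈0.1321) -> increased

Answer: yes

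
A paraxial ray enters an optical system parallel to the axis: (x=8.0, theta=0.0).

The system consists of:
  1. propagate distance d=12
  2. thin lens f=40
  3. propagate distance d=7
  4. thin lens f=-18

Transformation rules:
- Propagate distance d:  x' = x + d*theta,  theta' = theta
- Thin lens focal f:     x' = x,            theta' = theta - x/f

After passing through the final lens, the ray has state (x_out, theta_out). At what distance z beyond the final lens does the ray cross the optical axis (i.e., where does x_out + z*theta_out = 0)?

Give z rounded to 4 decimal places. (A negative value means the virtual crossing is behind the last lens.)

Initial: x=8.0000 theta=0.0000
After 1 (propagate distance d=12): x=8.0000 theta=0.0000
After 2 (thin lens f=40): x=8.0000 theta=-0.2000
After 3 (propagate distance d=7): x=6.6000 theta=-0.2000
After 4 (thin lens f=-18): x=6.6000 theta=1/6 (≈0.1667)
z_focus = -x_out/theta_out = -(6.6000)/(1/6) = -39.6000
Rounded to 4 decimal places: z = -39.6000

Answer: -39.6000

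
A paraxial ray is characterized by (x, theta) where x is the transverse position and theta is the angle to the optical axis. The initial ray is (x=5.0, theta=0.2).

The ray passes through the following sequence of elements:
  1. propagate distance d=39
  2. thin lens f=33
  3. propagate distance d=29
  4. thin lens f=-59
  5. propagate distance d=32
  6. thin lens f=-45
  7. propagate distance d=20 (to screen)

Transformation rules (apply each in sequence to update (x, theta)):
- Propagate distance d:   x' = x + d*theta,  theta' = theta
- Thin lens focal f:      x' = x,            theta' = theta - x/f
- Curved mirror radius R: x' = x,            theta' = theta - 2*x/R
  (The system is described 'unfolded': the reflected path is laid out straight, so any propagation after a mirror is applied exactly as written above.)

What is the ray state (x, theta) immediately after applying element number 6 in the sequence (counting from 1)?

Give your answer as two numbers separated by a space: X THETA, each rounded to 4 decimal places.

Answer: 5.3267 0.0551

Derivation:
Initial: x=5.0000 theta=0.2000
After 1 (propagate distance d=39): x=12.8000 theta=0.2000
After 2 (thin lens f=33): x=12.8000 theta=-31/165 (≈-0.1879)
After 3 (propagate distance d=29): x=1213/165 (≈7.3515) theta=-31/165 (≈-0.1879)
After 4 (thin lens f=-59): x=1213/165 (≈7.3515) theta=-56/885 (≈-0.0633)
After 5 (propagate distance d=32): x=3457/649 (≈5.3267) theta=-56/885 (≈-0.0633)
After 6 (thin lens f=-45): x=3457/649 (≈5.3267) theta=1609/29205 (≈0.0551)
Rounded to 4 decimal places: x = 5.3267, theta = 0.0551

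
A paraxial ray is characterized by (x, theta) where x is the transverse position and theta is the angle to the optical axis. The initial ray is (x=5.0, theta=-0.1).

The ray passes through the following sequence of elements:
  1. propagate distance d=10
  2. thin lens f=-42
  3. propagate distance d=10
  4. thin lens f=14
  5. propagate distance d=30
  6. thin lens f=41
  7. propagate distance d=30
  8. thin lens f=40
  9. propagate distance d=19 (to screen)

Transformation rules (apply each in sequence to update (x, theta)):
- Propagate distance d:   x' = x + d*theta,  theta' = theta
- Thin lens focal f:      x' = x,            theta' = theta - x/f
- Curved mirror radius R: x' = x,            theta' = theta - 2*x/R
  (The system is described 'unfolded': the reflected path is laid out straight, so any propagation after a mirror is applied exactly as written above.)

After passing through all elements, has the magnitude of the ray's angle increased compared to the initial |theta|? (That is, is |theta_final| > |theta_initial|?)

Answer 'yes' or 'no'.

Answer: no

Derivation:
Initial: x=5.0000 theta=-0.1000
After 1 (propagate distance d=10): x=4.0000 theta=-0.1000
After 2 (thin lens f=-42): x=4.0000 theta=-1/210 (≈-0.0048)
After 3 (propagate distance d=10): x=83/21 (≈3.9524) theta=-1/210 (≈-0.0048)
After 4 (thin lens f=14): x=83/21 (≈3.9524) theta=-211/735 (≈-0.2871)
After 5 (propagate distance d=30): x=-685/147 (≈-4.6599) theta=-211/735 (≈-0.2871)
After 6 (thin lens f=41): x=-685/147 (≈-4.6599) theta=-1742/10045 (≈-0.1734)
After 7 (propagate distance d=30): x=-59441/6027 (≈-9.8625) theta=-1742/10045 (≈-0.1734)
After 8 (thin lens f=40): x=-59441/6027 (≈-9.8625) theta=2519/34440 (≈0.0731)
After 9 (propagate distance d=19 (to screen)): x=-680871/80360 (≈-8.4728) theta=2519/34440 (≈0.0731)
|theta_initial|=0.1000 |theta_final|=2519/34440 (≈0.0731) -> not increased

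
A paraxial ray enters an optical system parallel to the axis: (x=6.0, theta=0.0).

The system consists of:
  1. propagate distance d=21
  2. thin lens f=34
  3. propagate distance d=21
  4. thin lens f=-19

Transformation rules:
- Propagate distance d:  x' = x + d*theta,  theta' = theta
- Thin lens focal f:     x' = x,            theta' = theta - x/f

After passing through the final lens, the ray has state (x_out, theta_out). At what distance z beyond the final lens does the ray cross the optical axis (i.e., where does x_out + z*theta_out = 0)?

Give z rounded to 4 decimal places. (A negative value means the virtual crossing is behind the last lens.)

Initial: x=6.0000 theta=0.0000
After 1 (propagate distance d=21): x=6.0000 theta=0.0000
After 2 (thin lens f=34): x=6.0000 theta=-3/17 (≈-0.1765)
After 3 (propagate distance d=21): x=39/17 (≈2.2941) theta=-3/17 (≈-0.1765)
After 4 (thin lens f=-19): x=39/17 (≈2.2941) theta=-18/323 (≈-0.0557)
z_focus = -x_out/theta_out = -(39/17)/(-18/323) = 247/6 ≈ 41.1667
Rounded to 4 decimal places: z = 41.1667

Answer: 41.1667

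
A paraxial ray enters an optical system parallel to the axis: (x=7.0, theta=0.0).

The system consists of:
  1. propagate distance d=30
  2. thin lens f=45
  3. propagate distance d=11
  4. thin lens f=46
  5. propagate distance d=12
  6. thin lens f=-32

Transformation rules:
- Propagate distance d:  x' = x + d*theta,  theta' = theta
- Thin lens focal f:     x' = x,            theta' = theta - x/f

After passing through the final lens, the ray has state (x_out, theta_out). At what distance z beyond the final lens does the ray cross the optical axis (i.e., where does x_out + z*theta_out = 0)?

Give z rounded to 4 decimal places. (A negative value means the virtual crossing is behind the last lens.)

Answer: 9.8814

Derivation:
Initial: x=7.0000 theta=0.0000
After 1 (propagate distance d=30): x=7.0000 theta=0.0000
After 2 (thin lens f=45): x=7.0000 theta=-7/45 (≈-0.1556)
After 3 (propagate distance d=11): x=238/45 (≈5.2889) theta=-7/45 (≈-0.1556)
After 4 (thin lens f=46): x=238/45 (≈5.2889) theta=-56/207 (≈-0.2705)
After 5 (propagate distance d=12): x=2114/1035 (≈2.0425) theta=-56/207 (≈-0.2705)
After 6 (thin lens f=-32): x=2114/1035 (≈2.0425) theta=-1141/5520 (≈-0.2067)
z_focus = -x_out/theta_out = -(2114/1035)/(-1141/5520) = 4832/489 ≈ 9.8814
Rounded to 4 decimal places: z = 9.8814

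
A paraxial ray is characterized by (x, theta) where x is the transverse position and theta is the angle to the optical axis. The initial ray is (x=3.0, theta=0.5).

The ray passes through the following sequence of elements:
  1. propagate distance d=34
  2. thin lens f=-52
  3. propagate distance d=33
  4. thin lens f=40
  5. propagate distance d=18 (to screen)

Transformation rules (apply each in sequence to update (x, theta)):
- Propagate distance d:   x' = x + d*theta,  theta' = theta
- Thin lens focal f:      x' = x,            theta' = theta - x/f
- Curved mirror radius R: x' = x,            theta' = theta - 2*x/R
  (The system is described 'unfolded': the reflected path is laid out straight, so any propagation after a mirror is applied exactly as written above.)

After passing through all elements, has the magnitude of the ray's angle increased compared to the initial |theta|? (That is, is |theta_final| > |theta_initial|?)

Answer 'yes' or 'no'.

Initial: x=3.0000 theta=0.5000
After 1 (propagate distance d=34): x=20.0000 theta=0.5000
After 2 (thin lens f=-52): x=20.0000 theta=23/26 (≈0.8846)
After 3 (propagate distance d=33): x=1279/26 (≈49.1923) theta=23/26 (≈0.8846)
After 4 (thin lens f=40): x=1279/26 (≈49.1923) theta=-359/1040 (≈-0.3452)
After 5 (propagate distance d=18 (to screen)): x=22349/520 (≈42.9788) theta=-359/1040 (≈-0.3452)
|theta_initial|=0.5000 |theta_final|=359/1040 (≈0.3452) -> not increased

Answer: no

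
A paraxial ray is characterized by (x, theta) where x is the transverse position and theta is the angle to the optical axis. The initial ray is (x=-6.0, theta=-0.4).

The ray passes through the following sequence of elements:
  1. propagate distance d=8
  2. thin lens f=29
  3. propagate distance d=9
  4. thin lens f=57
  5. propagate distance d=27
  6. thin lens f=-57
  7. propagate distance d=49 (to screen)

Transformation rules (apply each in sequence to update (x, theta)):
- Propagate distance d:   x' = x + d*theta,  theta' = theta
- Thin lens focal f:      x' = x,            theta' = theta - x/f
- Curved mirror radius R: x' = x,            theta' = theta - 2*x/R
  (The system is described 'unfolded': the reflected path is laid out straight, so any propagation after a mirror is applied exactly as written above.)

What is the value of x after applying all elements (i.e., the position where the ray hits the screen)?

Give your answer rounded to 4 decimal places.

Initial: x=-6.0000 theta=-0.4000
After 1 (propagate distance d=8): x=-9.2000 theta=-0.4000
After 2 (thin lens f=29): x=-9.2000 theta=-12/145 (≈-0.0828)
After 3 (propagate distance d=9): x=-1442/145 (≈-9.9448) theta=-12/145 (≈-0.0828)
After 4 (thin lens f=57): x=-1442/145 (≈-9.9448) theta=758/8265 (≈0.0917)
After 5 (propagate distance d=27): x=-20576/2755 (≈-7.4686) theta=758/8265 (≈0.0917)
After 6 (thin lens f=-57): x=-20576/2755 (≈-7.4686) theta=-2058/52345 (≈-0.0393)
After 7 (propagate distance d=49 (to screen)): x=-491786/52345 (≈-9.3951) theta=-2058/52345 (≈-0.0393)
Rounded to 4 decimal places: x = -9.3951

Answer: -9.3951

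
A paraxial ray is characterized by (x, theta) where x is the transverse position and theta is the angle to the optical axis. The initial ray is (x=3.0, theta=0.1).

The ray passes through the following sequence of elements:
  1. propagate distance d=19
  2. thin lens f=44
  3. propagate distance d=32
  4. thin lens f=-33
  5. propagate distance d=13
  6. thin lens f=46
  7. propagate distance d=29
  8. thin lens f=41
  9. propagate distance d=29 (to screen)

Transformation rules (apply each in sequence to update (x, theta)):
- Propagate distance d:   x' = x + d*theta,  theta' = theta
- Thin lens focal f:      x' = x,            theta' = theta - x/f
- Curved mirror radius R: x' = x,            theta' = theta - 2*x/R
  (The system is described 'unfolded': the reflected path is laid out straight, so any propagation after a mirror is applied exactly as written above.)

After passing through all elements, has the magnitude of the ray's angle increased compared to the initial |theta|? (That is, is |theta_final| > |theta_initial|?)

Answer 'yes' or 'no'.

Initial: x=3.0000 theta=0.1000
After 1 (propagate distance d=19): x=4.9000 theta=0.1000
After 2 (thin lens f=44): x=4.9000 theta=-1/88 (≈-0.0114)
After 3 (propagate distance d=32): x=499/110 (≈4.5364) theta=-1/88 (≈-0.0114)
After 4 (thin lens f=-33): x=499/110 (≈4.5364) theta=1831/14520 (≈0.1261)
After 5 (propagate distance d=13): x=89671/14520 (≈6.1757) theta=1831/14520 (≈0.1261)
After 6 (thin lens f=46): x=89671/14520 (≈6.1757) theta=-3/368 (≈-0.0082)
After 7 (propagate distance d=29): x=3966961/667920 (≈5.9393) theta=-3/368 (≈-0.0082)
After 8 (thin lens f=41): x=3966961/667920 (≈5.9393) theta=-2095103/13692360 (≈-0.1530)
After 9 (propagate distance d=29 (to screen)): x=13709809/9128240 (≈1.5019) theta=-2095103/13692360 (≈-0.1530)
|theta_initial|=0.1000 |theta_final|=2095103/13692360 (≈0.1530) -> increased

Answer: yes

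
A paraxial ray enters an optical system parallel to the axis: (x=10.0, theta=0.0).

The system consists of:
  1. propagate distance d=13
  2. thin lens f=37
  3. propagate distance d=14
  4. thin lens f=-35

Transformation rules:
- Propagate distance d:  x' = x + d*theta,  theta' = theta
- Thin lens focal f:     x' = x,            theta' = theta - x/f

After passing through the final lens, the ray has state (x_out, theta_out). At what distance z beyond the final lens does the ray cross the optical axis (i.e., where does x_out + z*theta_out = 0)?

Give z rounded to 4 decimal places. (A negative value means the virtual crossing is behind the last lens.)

Answer: 67.0833

Derivation:
Initial: x=10.0000 theta=0.0000
After 1 (propagate distance d=13): x=10.0000 theta=0.0000
After 2 (thin lens f=37): x=10.0000 theta=-10/37 (≈-0.2703)
After 3 (propagate distance d=14): x=230/37 (≈6.2162) theta=-10/37 (≈-0.2703)
After 4 (thin lens f=-35): x=230/37 (≈6.2162) theta=-24/259 (≈-0.0927)
z_focus = -x_out/theta_out = -(230/37)/(-24/259) = 805/12 ≈ 67.0833
Rounded to 4 decimal places: z = 67.0833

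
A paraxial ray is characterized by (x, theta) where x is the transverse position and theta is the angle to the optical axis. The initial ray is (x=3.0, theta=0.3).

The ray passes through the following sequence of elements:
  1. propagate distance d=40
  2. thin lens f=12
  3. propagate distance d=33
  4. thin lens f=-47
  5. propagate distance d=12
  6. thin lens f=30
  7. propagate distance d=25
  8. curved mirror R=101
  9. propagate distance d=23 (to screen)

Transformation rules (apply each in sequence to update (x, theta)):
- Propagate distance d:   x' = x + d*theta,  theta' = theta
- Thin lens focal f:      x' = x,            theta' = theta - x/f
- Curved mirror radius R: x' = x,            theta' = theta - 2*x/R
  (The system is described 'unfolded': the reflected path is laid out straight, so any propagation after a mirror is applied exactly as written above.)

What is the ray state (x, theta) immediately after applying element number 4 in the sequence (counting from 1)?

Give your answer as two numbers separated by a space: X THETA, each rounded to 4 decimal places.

Answer: -16.3500 -1.2979

Derivation:
Initial: x=3.0000 theta=0.3000
After 1 (propagate distance d=40): x=15.0000 theta=0.3000
After 2 (thin lens f=12): x=15.0000 theta=-0.9500
After 3 (propagate distance d=33): x=-16.3500 theta=-0.9500
After 4 (thin lens f=-47): x=-16.3500 theta=-61/47 (≈-1.2979)
Rounded to 4 decimal places: x = -16.3500, theta = -1.2979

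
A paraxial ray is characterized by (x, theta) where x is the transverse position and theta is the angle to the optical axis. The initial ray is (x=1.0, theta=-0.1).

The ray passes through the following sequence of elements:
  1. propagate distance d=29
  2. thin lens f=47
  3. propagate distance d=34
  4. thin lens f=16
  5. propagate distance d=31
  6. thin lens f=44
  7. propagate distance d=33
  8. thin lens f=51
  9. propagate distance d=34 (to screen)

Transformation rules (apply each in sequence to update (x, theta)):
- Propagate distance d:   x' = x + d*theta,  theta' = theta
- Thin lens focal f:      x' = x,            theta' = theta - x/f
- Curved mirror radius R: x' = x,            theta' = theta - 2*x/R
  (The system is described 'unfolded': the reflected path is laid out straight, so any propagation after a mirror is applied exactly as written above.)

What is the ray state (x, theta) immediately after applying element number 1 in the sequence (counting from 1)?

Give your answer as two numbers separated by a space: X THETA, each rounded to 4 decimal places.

Answer: -1.9000 -0.1000

Derivation:
Initial: x=1.0000 theta=-0.1000
After 1 (propagate distance d=29): x=-1.9000 theta=-0.1000
Rounded to 4 decimal places: x = -1.9000, theta = -0.1000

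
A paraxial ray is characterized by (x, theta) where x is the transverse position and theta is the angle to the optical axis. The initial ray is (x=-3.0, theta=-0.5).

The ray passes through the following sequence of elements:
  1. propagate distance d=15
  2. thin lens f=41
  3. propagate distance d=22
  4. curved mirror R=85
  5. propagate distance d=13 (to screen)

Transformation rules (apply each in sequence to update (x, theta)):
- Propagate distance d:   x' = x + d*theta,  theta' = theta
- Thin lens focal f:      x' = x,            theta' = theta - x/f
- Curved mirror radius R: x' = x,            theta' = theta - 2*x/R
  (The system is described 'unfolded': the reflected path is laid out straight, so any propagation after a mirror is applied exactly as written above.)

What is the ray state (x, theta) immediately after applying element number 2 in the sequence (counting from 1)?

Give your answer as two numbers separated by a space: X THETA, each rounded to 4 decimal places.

Answer: -10.5000 -0.2439

Derivation:
Initial: x=-3.0000 theta=-0.5000
After 1 (propagate distance d=15): x=-10.5000 theta=-0.5000
After 2 (thin lens f=41): x=-10.5000 theta=-10/41 (≈-0.2439)
Rounded to 4 decimal places: x = -10.5000, theta = -0.2439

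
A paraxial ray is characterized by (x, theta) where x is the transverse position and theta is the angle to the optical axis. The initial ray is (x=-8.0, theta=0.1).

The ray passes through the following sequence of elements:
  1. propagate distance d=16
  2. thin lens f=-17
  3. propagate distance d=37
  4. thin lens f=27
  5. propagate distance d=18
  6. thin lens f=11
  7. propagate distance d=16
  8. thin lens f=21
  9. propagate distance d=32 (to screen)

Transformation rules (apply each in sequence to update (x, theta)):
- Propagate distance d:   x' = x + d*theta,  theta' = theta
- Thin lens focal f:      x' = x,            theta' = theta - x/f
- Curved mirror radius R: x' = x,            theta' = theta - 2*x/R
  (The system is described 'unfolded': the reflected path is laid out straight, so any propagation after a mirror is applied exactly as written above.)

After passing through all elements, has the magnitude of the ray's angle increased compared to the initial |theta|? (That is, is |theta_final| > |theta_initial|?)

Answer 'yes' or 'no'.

Initial: x=-8.0000 theta=0.1000
After 1 (propagate distance d=16): x=-6.4000 theta=0.1000
After 2 (thin lens f=-17): x=-6.4000 theta=-47/170 (≈-0.2765)
After 3 (propagate distance d=37): x=-2827/170 (≈-16.6294) theta=-47/170 (≈-0.2765)
After 4 (thin lens f=27): x=-2827/170 (≈-16.6294) theta=779/2295 (≈0.3394)
After 5 (propagate distance d=18): x=-1073/102 (≈-10.5196) theta=779/2295 (≈0.3394)
After 6 (thin lens f=11): x=-1073/102 (≈-10.5196) theta=65423/50490 (≈1.2958)
After 7 (propagate distance d=16): x=515633/50490 (≈10.2126) theta=65423/50490 (≈1.2958)
After 8 (thin lens f=21): x=515633/50490 (≈10.2126) theta=85825/106029 (≈0.8094)
After 9 (propagate distance d=32 (to screen)): x=38292293/1060290 (≈36.1149) theta=85825/106029 (≈0.8094)
|theta_initial|=0.1000 |theta_final|=85825/106029 (≈0.8094) -> increased

Answer: yes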